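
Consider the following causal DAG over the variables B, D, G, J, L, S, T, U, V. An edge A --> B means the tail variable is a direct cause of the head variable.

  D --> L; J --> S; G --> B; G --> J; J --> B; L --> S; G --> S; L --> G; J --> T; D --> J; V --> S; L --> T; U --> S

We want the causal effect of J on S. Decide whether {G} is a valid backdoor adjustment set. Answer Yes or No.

Backdoor paths from J to S (paths whose first edge points into J):
  P1: J <- D -> L -> G -> S
  P2: J <- D -> L -> S
  P3: J <- G <- L -> S
  P4: J <- G -> S
Condition 1 (no descendant of J in the set): holds — descendants of J are {B, S, T}; none are in {G}.
Condition 2 (every backdoor path blocked by {G}):
  P1: blocked at chain node G ∈ conditioning set.
  P2: open — no interior node is in the conditioning set.
  P3: blocked at chain node G ∈ conditioning set.
  P4: blocked at fork node G ∈ conditioning set.
{G} does not satisfy the backdoor criterion.

No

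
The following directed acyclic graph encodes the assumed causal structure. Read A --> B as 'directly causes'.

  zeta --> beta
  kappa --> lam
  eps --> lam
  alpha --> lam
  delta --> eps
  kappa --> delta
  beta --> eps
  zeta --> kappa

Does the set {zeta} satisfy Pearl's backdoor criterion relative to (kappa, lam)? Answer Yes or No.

Yes

Backdoor paths from kappa to lam (paths whose first edge points into kappa):
  P1: kappa <- zeta -> beta -> eps -> lam
Condition 1 (no descendant of kappa in the set): holds — descendants of kappa are {delta, eps, lam}; none are in {zeta}.
Condition 2 (every backdoor path blocked by {zeta}):
  P1: blocked at fork node zeta ∈ conditioning set.
{zeta} satisfies the backdoor criterion.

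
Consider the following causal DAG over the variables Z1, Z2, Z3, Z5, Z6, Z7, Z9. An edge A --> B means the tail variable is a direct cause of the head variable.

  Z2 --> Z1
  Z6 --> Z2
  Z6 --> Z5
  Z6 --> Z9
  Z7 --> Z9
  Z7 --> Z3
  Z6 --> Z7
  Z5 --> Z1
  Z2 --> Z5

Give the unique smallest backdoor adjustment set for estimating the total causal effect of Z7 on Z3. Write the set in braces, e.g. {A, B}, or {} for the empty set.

Variables eligible for adjustment (non-descendants of Z7, excluding Z7 and Z3): {Z1, Z2, Z5, Z6}.
Backdoor paths from Z7 to Z3:
  (none)
With no backdoor paths the empty set already satisfies the criterion, and it is trivially minimal.

{}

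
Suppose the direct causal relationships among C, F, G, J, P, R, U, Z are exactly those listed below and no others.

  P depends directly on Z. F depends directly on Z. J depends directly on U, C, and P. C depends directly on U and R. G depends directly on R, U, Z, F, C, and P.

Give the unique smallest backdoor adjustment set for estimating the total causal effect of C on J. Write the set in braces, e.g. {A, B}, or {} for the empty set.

{U}

Variables eligible for adjustment (non-descendants of C, excluding C and J): {F, P, R, U, Z}.
Backdoor paths from C to J:
  P1: C <- R -> G <- Z -> P -> J
  P2: C <- R -> G <- F <- Z -> P -> J
  P3: C <- R -> G <- P -> J
  P4: C <- R -> G <- U -> J
  P5: C <- U -> G <- Z -> P -> J
  P6: C <- U -> G <- F <- Z -> P -> J
  P7: C <- U -> G <- P -> J
  P8: C <- U -> J
The empty set is not sufficient: P8 (C <- U -> J) has no collider blocking it and no conditioned non-collider, so it is open.
Try {U}:
  P1: blocked at collider G (neither it nor any descendant is in the conditioning set).
  P2: blocked at collider G (neither it nor any descendant is in the conditioning set).
  P3: blocked at collider G (neither it nor any descendant is in the conditioning set).
  P4: blocked at collider G (neither it nor any descendant is in the conditioning set).
  P5: blocked at fork node U ∈ conditioning set.
  P6: blocked at fork node U ∈ conditioning set.
  P7: blocked at fork node U ∈ conditioning set.
  P8: blocked at fork node U ∈ conditioning set.
{U} contains no descendant of C and blocks every backdoor path.
No other singleton works — e.g. {Z} leaves P8 open — so {U} is the unique smallest valid adjustment set.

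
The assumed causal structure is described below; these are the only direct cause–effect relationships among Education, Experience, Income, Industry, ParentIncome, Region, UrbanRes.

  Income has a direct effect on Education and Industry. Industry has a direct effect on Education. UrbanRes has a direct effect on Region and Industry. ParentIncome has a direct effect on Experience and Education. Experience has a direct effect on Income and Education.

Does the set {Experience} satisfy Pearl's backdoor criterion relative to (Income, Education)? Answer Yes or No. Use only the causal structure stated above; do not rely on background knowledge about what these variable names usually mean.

Yes

Backdoor paths from Income to Education (paths whose first edge points into Income):
  P1: Income <- Experience <- ParentIncome -> Education
  P2: Income <- Experience -> Education
Condition 1 (no descendant of Income in the set): holds — descendants of Income are {Education, Industry}; none are in {Experience}.
Condition 2 (every backdoor path blocked by {Experience}):
  P1: blocked at chain node Experience ∈ conditioning set.
  P2: blocked at fork node Experience ∈ conditioning set.
{Experience} satisfies the backdoor criterion.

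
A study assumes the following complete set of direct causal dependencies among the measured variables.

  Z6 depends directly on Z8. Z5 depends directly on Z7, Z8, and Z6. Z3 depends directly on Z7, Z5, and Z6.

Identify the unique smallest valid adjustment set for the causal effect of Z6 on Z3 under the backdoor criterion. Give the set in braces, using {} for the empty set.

{Z8}

Variables eligible for adjustment (non-descendants of Z6, excluding Z6 and Z3): {Z7, Z8}.
Backdoor paths from Z6 to Z3:
  P1: Z6 <- Z8 -> Z5 <- Z7 -> Z3
  P2: Z6 <- Z8 -> Z5 -> Z3
The empty set is not sufficient: P2 (Z6 <- Z8 -> Z5 -> Z3) has no collider blocking it and no conditioned non-collider, so it is open.
Try {Z8}:
  P1: blocked at fork node Z8 ∈ conditioning set.
  P2: blocked at fork node Z8 ∈ conditioning set.
{Z8} contains no descendant of Z6 and blocks every backdoor path.
No other singleton works — e.g. {Z7} leaves P2 open — so {Z8} is the unique smallest valid adjustment set.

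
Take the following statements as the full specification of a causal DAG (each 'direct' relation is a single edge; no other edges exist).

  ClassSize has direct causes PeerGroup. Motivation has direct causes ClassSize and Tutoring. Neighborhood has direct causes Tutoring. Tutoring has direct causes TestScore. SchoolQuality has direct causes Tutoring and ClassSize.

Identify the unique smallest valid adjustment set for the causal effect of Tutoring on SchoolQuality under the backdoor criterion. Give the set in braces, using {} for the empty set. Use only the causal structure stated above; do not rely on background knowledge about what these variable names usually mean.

{}

Variables eligible for adjustment (non-descendants of Tutoring, excluding Tutoring and SchoolQuality): {ClassSize, PeerGroup, TestScore}.
Backdoor paths from Tutoring to SchoolQuality:
  (none)
With no backdoor paths the empty set already satisfies the criterion, and it is trivially minimal.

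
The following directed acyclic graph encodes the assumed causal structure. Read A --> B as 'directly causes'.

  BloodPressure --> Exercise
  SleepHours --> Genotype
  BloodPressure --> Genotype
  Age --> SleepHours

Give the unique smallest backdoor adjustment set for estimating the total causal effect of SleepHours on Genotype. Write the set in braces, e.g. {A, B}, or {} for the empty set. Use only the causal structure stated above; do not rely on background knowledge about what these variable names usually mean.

Variables eligible for adjustment (non-descendants of SleepHours, excluding SleepHours and Genotype): {Age, BloodPressure, Exercise}.
Backdoor paths from SleepHours to Genotype:
  (none)
With no backdoor paths the empty set already satisfies the criterion, and it is trivially minimal.

{}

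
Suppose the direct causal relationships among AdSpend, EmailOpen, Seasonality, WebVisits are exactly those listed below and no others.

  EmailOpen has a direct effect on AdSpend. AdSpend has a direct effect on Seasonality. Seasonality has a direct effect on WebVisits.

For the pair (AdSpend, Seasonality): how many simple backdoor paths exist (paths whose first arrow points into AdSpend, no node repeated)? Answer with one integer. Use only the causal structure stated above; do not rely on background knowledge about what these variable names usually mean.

A backdoor path from AdSpend to Seasonality is any simple undirected path whose first edge points into AdSpend (i.e. leaves AdSpend via a parent).
Parents of AdSpend: {EmailOpen}.
No simple path from any parent of AdSpend reaches Seasonality without revisiting AdSpend, so there are no backdoor paths.

0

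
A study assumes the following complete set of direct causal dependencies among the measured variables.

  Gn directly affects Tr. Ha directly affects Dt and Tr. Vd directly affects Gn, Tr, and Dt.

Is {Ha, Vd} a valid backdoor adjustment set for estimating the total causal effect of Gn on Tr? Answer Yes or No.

Backdoor paths from Gn to Tr (paths whose first edge points into Gn):
  P1: Gn <- Vd -> Dt <- Ha -> Tr
  P2: Gn <- Vd -> Tr
Condition 1 (no descendant of Gn in the set): holds — descendants of Gn are {Tr}; none are in {Ha, Vd}.
Condition 2 (every backdoor path blocked by {Ha, Vd}):
  P1: blocked at fork node Vd ∈ conditioning set.
  P2: blocked at fork node Vd ∈ conditioning set.
{Ha, Vd} satisfies the backdoor criterion.

Yes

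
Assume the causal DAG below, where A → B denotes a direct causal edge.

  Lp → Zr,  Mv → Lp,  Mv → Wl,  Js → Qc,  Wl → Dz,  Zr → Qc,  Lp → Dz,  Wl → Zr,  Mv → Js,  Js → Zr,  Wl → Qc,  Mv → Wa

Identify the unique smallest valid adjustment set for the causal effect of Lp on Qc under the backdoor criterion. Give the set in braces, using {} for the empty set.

{Mv}

Variables eligible for adjustment (non-descendants of Lp, excluding Lp and Qc): {Js, Mv, Wa, Wl}.
Backdoor paths from Lp to Qc:
  P1: Lp <- Mv -> Wl -> Zr <- Js -> Qc
  P2: Lp <- Mv -> Wl -> Zr -> Qc
  P3: Lp <- Mv -> Wl -> Qc
  P4: Lp <- Mv -> Js -> Zr <- Wl -> Qc
  P5: Lp <- Mv -> Js -> Zr -> Qc
  P6: Lp <- Mv -> Js -> Qc
The empty set is not sufficient: P2 (Lp <- Mv -> Wl -> Zr -> Qc) has no collider blocking it and no conditioned non-collider, so it is open.
Try {Mv}:
  P1: blocked at fork node Mv ∈ conditioning set.
  P2: blocked at fork node Mv ∈ conditioning set.
  P3: blocked at fork node Mv ∈ conditioning set.
  P4: blocked at fork node Mv ∈ conditioning set.
  P5: blocked at fork node Mv ∈ conditioning set.
  P6: blocked at fork node Mv ∈ conditioning set.
{Mv} contains no descendant of Lp and blocks every backdoor path.
No other singleton works — e.g. {Wa} leaves P2 open — so {Mv} is the unique smallest valid adjustment set.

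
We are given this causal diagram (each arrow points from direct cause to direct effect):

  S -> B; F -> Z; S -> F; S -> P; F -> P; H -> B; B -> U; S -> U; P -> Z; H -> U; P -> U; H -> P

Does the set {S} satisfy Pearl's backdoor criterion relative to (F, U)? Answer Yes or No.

Yes

Backdoor paths from F to U (paths whose first edge points into F):
  P1: F <- S -> P <- H -> B -> U
  P2: F <- S -> P <- H -> U
  P3: F <- S -> P -> U
  P4: F <- S -> B <- H -> P -> U
  P5: F <- S -> B <- H -> U
  P6: F <- S -> B -> U
  P7: F <- S -> U
Condition 1 (no descendant of F in the set): holds — descendants of F are {P, U, Z}; none are in {S}.
Condition 2 (every backdoor path blocked by {S}):
  P1: blocked at fork node S ∈ conditioning set.
  P2: blocked at fork node S ∈ conditioning set.
  P3: blocked at fork node S ∈ conditioning set.
  P4: blocked at fork node S ∈ conditioning set.
  P5: blocked at fork node S ∈ conditioning set.
  P6: blocked at fork node S ∈ conditioning set.
  P7: blocked at fork node S ∈ conditioning set.
{S} satisfies the backdoor criterion.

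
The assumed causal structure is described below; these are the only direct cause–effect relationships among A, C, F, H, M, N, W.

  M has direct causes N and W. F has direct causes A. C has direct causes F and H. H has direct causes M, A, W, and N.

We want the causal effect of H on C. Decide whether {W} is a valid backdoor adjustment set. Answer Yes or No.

No

Backdoor paths from H to C (paths whose first edge points into H):
  P1: H <- A -> F -> C
Condition 1 (no descendant of H in the set): holds — descendants of H are {C}; none are in {W}.
Condition 2 (every backdoor path blocked by {W}):
  P1: open — no interior node is in the conditioning set.
{W} does not satisfy the backdoor criterion.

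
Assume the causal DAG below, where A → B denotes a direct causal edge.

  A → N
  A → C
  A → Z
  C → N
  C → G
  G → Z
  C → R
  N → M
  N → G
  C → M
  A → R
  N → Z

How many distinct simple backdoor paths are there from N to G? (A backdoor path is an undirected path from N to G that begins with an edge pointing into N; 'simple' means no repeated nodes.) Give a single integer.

6

A backdoor path from N to G is any simple undirected path whose first edge points into N (i.e. leaves N via a parent).
Parents of N: {A, C}.
Enumerating:
  P1: N <- A -> C -> G
  P2: N <- A -> R <- C -> G
  P3: N <- A -> Z <- G
  P4: N <- C <- A -> Z <- G
  P5: N <- C -> R <- A -> Z <- G
  P6: N <- C -> G
That exhausts the simple backdoor paths. Count: 6.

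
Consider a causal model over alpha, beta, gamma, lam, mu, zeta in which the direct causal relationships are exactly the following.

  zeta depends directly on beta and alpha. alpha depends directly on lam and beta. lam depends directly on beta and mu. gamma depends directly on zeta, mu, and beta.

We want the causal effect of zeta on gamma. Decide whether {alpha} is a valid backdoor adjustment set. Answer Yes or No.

Backdoor paths from zeta to gamma (paths whose first edge points into zeta):
  P1: zeta <- beta -> lam <- mu -> gamma
  P2: zeta <- beta -> alpha <- lam <- mu -> gamma
  P3: zeta <- beta -> gamma
  P4: zeta <- alpha <- beta -> lam <- mu -> gamma
  P5: zeta <- alpha <- beta -> gamma
  P6: zeta <- alpha <- lam <- mu -> gamma
  P7: zeta <- alpha <- lam <- beta -> gamma
Condition 1 (no descendant of zeta in the set): holds — descendants of zeta are {gamma}; none are in {alpha}.
Condition 2 (every backdoor path blocked by {alpha}):
  P1: open — collider(s) lam are conditioned on (or have a conditioned descendant) and no non-collider on the path is in the set.
  P2: open — collider(s) alpha are conditioned on (or have a conditioned descendant) and no non-collider on the path is in the set.
  P3: open — no interior node is in the conditioning set.
  P4: blocked at chain node alpha ∈ conditioning set.
  P5: blocked at chain node alpha ∈ conditioning set.
  P6: blocked at chain node alpha ∈ conditioning set.
  P7: blocked at chain node alpha ∈ conditioning set.
{alpha} does not satisfy the backdoor criterion.

No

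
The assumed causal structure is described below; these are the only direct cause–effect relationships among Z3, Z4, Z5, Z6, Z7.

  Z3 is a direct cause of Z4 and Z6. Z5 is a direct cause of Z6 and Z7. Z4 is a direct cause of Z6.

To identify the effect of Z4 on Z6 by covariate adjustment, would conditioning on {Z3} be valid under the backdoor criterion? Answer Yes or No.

Backdoor paths from Z4 to Z6 (paths whose first edge points into Z4):
  P1: Z4 <- Z3 -> Z6
Condition 1 (no descendant of Z4 in the set): holds — descendants of Z4 are {Z6}; none are in {Z3}.
Condition 2 (every backdoor path blocked by {Z3}):
  P1: blocked at fork node Z3 ∈ conditioning set.
{Z3} satisfies the backdoor criterion.

Yes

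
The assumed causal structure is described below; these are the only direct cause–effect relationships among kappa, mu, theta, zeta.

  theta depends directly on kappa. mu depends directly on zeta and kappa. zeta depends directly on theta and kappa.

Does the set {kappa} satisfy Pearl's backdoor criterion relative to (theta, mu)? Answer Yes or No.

Yes

Backdoor paths from theta to mu (paths whose first edge points into theta):
  P1: theta <- kappa -> zeta -> mu
  P2: theta <- kappa -> mu
Condition 1 (no descendant of theta in the set): holds — descendants of theta are {mu, zeta}; none are in {kappa}.
Condition 2 (every backdoor path blocked by {kappa}):
  P1: blocked at fork node kappa ∈ conditioning set.
  P2: blocked at fork node kappa ∈ conditioning set.
{kappa} satisfies the backdoor criterion.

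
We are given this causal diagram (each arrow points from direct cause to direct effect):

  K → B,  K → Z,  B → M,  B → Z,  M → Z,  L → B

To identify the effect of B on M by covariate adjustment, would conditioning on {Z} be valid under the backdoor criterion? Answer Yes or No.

No

Backdoor paths from B to M (paths whose first edge points into B):
  P1: B <- K -> Z <- M
Condition 1 (no descendant of B in the set): FAILS — Z is a descendant of B.
Condition 2 (every backdoor path blocked by {Z}):
  P1: open — collider(s) Z are conditioned on (or have a conditioned descendant) and no non-collider on the path is in the set.
{Z} does not satisfy the backdoor criterion.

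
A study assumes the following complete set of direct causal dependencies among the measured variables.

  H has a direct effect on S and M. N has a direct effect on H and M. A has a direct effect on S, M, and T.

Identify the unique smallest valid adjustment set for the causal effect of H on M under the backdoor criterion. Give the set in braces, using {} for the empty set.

Variables eligible for adjustment (non-descendants of H, excluding H and M): {A, N, T}.
Backdoor paths from H to M:
  P1: H <- N -> M
The empty set is not sufficient: P1 (H <- N -> M) has no collider blocking it and no conditioned non-collider, so it is open.
Try {N}:
  P1: blocked at fork node N ∈ conditioning set.
{N} contains no descendant of H and blocks every backdoor path.
No other singleton works — e.g. {A} leaves P1 open — so {N} is the unique smallest valid adjustment set.

{N}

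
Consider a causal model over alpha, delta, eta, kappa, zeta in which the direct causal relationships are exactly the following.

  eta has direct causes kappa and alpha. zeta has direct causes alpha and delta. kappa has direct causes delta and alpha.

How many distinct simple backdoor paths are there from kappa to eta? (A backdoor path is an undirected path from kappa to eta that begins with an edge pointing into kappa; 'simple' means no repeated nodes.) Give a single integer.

2

A backdoor path from kappa to eta is any simple undirected path whose first edge points into kappa (i.e. leaves kappa via a parent).
Parents of kappa: {alpha, delta}.
Enumerating:
  P1: kappa <- delta -> zeta <- alpha -> eta
  P2: kappa <- alpha -> eta
That exhausts the simple backdoor paths. Count: 2.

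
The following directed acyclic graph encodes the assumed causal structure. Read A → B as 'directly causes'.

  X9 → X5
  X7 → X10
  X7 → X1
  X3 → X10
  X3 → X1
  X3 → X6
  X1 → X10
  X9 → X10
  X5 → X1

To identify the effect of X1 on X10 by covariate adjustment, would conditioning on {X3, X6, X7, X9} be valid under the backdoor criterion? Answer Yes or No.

Yes

Backdoor paths from X1 to X10 (paths whose first edge points into X1):
  P1: X1 <- X7 -> X10
  P2: X1 <- X3 -> X10
  P3: X1 <- X5 <- X9 -> X10
Condition 1 (no descendant of X1 in the set): holds — descendants of X1 are {X10}; none are in {X3, X6, X7, X9}.
Condition 2 (every backdoor path blocked by {X3, X6, X7, X9}):
  P1: blocked at fork node X7 ∈ conditioning set.
  P2: blocked at fork node X3 ∈ conditioning set.
  P3: blocked at fork node X9 ∈ conditioning set.
{X3, X6, X7, X9} satisfies the backdoor criterion.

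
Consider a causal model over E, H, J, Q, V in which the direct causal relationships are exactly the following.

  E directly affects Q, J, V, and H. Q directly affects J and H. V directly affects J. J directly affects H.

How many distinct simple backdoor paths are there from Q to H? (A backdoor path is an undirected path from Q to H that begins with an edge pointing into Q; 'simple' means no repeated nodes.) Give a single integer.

3

A backdoor path from Q to H is any simple undirected path whose first edge points into Q (i.e. leaves Q via a parent).
Parents of Q: {E}.
Enumerating:
  P1: Q <- E -> V -> J -> H
  P2: Q <- E -> J -> H
  P3: Q <- E -> H
That exhausts the simple backdoor paths. Count: 3.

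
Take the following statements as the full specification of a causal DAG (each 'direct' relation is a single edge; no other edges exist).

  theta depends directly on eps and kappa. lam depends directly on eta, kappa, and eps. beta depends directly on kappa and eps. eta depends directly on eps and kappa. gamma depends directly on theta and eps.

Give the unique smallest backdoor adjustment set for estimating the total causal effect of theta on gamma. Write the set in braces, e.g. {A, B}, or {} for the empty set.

Variables eligible for adjustment (non-descendants of theta, excluding theta and gamma): {beta, eps, eta, kappa, lam}.
Backdoor paths from theta to gamma:
  P1: theta <- eps -> gamma
  P2: theta <- kappa -> beta <- eps -> gamma
  P3: theta <- kappa -> eta <- eps -> gamma
  P4: theta <- kappa -> eta -> lam <- eps -> gamma
  P5: theta <- kappa -> lam <- eps -> gamma
  P6: theta <- kappa -> lam <- eta <- eps -> gamma
The empty set is not sufficient: P1 (theta <- eps -> gamma) has no collider blocking it and no conditioned non-collider, so it is open.
Try {eps}:
  P1: blocked at fork node eps ∈ conditioning set.
  P2: blocked at collider beta (neither it nor any descendant is in the conditioning set).
  P3: blocked at collider eta (neither it nor any descendant is in the conditioning set).
  P4: blocked at collider lam (neither it nor any descendant is in the conditioning set).
  P5: blocked at collider lam (neither it nor any descendant is in the conditioning set).
  P6: blocked at collider lam (neither it nor any descendant is in the conditioning set).
{eps} contains no descendant of theta and blocks every backdoor path.
No other singleton works — e.g. {kappa} leaves P1 open — so {eps} is the unique smallest valid adjustment set.

{eps}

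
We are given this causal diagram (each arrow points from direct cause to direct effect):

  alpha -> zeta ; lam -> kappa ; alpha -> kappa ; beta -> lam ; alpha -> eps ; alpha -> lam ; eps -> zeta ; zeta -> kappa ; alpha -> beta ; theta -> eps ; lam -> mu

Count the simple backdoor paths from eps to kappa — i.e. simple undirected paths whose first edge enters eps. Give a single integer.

4

A backdoor path from eps to kappa is any simple undirected path whose first edge points into eps (i.e. leaves eps via a parent).
Parents of eps: {alpha, theta}.
Enumerating:
  P1: eps <- alpha -> beta -> lam -> kappa
  P2: eps <- alpha -> lam -> kappa
  P3: eps <- alpha -> zeta -> kappa
  P4: eps <- alpha -> kappa
That exhausts the simple backdoor paths. Count: 4.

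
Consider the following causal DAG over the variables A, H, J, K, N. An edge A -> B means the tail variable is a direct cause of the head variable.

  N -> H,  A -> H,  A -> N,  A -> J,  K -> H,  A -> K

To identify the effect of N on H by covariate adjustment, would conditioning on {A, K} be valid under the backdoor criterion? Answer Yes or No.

Yes

Backdoor paths from N to H (paths whose first edge points into N):
  P1: N <- A -> K -> H
  P2: N <- A -> H
Condition 1 (no descendant of N in the set): holds — descendants of N are {H}; none are in {A, K}.
Condition 2 (every backdoor path blocked by {A, K}):
  P1: blocked at fork node A ∈ conditioning set.
  P2: blocked at fork node A ∈ conditioning set.
{A, K} satisfies the backdoor criterion.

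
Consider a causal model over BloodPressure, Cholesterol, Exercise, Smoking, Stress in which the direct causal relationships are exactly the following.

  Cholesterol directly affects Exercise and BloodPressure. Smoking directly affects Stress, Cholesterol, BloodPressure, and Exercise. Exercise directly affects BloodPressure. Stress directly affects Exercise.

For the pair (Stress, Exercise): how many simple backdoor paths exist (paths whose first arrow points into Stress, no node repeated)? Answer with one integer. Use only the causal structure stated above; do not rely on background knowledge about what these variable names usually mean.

5

A backdoor path from Stress to Exercise is any simple undirected path whose first edge points into Stress (i.e. leaves Stress via a parent).
Parents of Stress: {Smoking}.
Enumerating:
  P1: Stress <- Smoking -> Cholesterol -> Exercise
  P2: Stress <- Smoking -> Cholesterol -> BloodPressure <- Exercise
  P3: Stress <- Smoking -> Exercise
  P4: Stress <- Smoking -> BloodPressure <- Cholesterol -> Exercise
  P5: Stress <- Smoking -> BloodPressure <- Exercise
That exhausts the simple backdoor paths. Count: 5.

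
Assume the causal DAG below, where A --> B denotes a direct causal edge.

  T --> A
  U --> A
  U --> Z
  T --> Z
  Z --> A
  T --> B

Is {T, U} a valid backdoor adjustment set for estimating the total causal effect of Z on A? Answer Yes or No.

Yes

Backdoor paths from Z to A (paths whose first edge points into Z):
  P1: Z <- T -> A
  P2: Z <- U -> A
Condition 1 (no descendant of Z in the set): holds — descendants of Z are {A}; none are in {T, U}.
Condition 2 (every backdoor path blocked by {T, U}):
  P1: blocked at fork node T ∈ conditioning set.
  P2: blocked at fork node U ∈ conditioning set.
{T, U} satisfies the backdoor criterion.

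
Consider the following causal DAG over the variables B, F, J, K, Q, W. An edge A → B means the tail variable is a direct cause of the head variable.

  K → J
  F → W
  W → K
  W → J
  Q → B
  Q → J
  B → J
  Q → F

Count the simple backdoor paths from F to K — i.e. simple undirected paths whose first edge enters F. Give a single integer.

4

A backdoor path from F to K is any simple undirected path whose first edge points into F (i.e. leaves F via a parent).
Parents of F: {Q}.
Enumerating:
  P1: F <- Q -> B -> J <- W -> K
  P2: F <- Q -> B -> J <- K
  P3: F <- Q -> J <- W -> K
  P4: F <- Q -> J <- K
That exhausts the simple backdoor paths. Count: 4.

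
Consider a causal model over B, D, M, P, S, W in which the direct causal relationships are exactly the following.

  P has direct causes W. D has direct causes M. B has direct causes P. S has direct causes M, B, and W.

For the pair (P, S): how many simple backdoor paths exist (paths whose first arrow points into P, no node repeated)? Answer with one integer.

1

A backdoor path from P to S is any simple undirected path whose first edge points into P (i.e. leaves P via a parent).
Parents of P: {W}.
Enumerating:
  P1: P <- W -> S
That exhausts the simple backdoor paths. Count: 1.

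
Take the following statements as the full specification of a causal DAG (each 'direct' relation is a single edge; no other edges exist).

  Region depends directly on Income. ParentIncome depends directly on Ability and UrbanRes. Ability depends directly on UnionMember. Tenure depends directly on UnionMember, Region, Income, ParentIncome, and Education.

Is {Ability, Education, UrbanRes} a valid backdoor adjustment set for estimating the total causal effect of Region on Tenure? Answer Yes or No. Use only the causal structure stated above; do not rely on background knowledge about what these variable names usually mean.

No

Backdoor paths from Region to Tenure (paths whose first edge points into Region):
  P1: Region <- Income -> Tenure
Condition 1 (no descendant of Region in the set): holds — descendants of Region are {Tenure}; none are in {Ability, Education, UrbanRes}.
Condition 2 (every backdoor path blocked by {Ability, Education, UrbanRes}):
  P1: open — no interior node is in the conditioning set.
{Ability, Education, UrbanRes} does not satisfy the backdoor criterion.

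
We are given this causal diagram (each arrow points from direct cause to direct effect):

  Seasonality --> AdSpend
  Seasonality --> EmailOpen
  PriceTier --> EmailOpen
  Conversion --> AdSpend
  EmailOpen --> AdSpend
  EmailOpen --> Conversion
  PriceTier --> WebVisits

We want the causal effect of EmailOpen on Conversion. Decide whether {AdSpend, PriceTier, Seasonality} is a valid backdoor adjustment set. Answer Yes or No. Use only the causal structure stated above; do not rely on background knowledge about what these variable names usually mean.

Backdoor paths from EmailOpen to Conversion (paths whose first edge points into EmailOpen):
  P1: EmailOpen <- Seasonality -> AdSpend <- Conversion
Condition 1 (no descendant of EmailOpen in the set): FAILS — AdSpend is a descendant of EmailOpen.
Condition 2 (every backdoor path blocked by {AdSpend, PriceTier, Seasonality}):
  P1: blocked at fork node Seasonality ∈ conditioning set.
{AdSpend, PriceTier, Seasonality} does not satisfy the backdoor criterion.

No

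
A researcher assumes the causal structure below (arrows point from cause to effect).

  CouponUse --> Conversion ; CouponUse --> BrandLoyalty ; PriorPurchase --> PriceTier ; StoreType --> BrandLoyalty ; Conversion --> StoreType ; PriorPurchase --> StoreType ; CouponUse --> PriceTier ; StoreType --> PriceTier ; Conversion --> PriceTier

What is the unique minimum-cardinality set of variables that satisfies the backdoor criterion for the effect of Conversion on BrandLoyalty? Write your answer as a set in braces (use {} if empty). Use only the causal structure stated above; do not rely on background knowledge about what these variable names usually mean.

Variables eligible for adjustment (non-descendants of Conversion, excluding Conversion and BrandLoyalty): {CouponUse, PriorPurchase}.
Backdoor paths from Conversion to BrandLoyalty:
  P1: Conversion <- CouponUse -> PriceTier <- PriorPurchase -> StoreType -> BrandLoyalty
  P2: Conversion <- CouponUse -> PriceTier <- StoreType -> BrandLoyalty
  P3: Conversion <- CouponUse -> BrandLoyalty
The empty set is not sufficient: P3 (Conversion <- CouponUse -> BrandLoyalty) has no collider blocking it and no conditioned non-collider, so it is open.
Try {CouponUse}:
  P1: blocked at fork node CouponUse ∈ conditioning set.
  P2: blocked at fork node CouponUse ∈ conditioning set.
  P3: blocked at fork node CouponUse ∈ conditioning set.
{CouponUse} contains no descendant of Conversion and blocks every backdoor path.
No other singleton works — e.g. {PriorPurchase} leaves P3 open — so {CouponUse} is the unique smallest valid adjustment set.

{CouponUse}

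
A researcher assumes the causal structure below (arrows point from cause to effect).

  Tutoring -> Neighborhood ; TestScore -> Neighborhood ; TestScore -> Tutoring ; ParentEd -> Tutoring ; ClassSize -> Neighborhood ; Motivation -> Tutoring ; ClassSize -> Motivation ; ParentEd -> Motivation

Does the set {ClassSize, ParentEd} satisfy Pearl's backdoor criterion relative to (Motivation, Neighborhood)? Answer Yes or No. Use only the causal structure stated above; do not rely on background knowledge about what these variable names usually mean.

Yes

Backdoor paths from Motivation to Neighborhood (paths whose first edge points into Motivation):
  P1: Motivation <- ClassSize -> Neighborhood
  P2: Motivation <- ParentEd -> Tutoring <- TestScore -> Neighborhood
  P3: Motivation <- ParentEd -> Tutoring -> Neighborhood
Condition 1 (no descendant of Motivation in the set): holds — descendants of Motivation are {Neighborhood, Tutoring}; none are in {ClassSize, ParentEd}.
Condition 2 (every backdoor path blocked by {ClassSize, ParentEd}):
  P1: blocked at fork node ClassSize ∈ conditioning set.
  P2: blocked at fork node ParentEd ∈ conditioning set.
  P3: blocked at fork node ParentEd ∈ conditioning set.
{ClassSize, ParentEd} satisfies the backdoor criterion.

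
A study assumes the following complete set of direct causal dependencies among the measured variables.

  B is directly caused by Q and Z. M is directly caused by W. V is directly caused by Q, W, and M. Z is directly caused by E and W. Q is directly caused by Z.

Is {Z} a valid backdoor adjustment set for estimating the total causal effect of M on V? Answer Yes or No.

Backdoor paths from M to V (paths whose first edge points into M):
  P1: M <- W -> Z -> Q -> V
  P2: M <- W -> Z -> B <- Q -> V
  P3: M <- W -> V
Condition 1 (no descendant of M in the set): holds — descendants of M are {V}; none are in {Z}.
Condition 2 (every backdoor path blocked by {Z}):
  P1: blocked at chain node Z ∈ conditioning set.
  P2: blocked at chain node Z ∈ conditioning set.
  P3: open — no interior node is in the conditioning set.
{Z} does not satisfy the backdoor criterion.

No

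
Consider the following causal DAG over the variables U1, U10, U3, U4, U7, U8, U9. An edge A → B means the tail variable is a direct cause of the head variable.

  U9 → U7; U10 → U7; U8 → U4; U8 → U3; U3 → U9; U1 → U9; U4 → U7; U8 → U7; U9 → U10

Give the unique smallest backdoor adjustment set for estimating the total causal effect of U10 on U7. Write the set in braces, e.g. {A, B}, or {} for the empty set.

Variables eligible for adjustment (non-descendants of U10, excluding U10 and U7): {U1, U3, U4, U8, U9}.
Backdoor paths from U10 to U7:
  P1: U10 <- U9 <- U3 <- U8 -> U4 -> U7
  P2: U10 <- U9 <- U3 <- U8 -> U7
  P3: U10 <- U9 -> U7
The empty set is not sufficient: P1 (U10 <- U9 <- U3 <- U8 -> U4 -> U7) has no collider blocking it and no conditioned non-collider, so it is open.
Try {U9}:
  P1: blocked at chain node U9 ∈ conditioning set.
  P2: blocked at chain node U9 ∈ conditioning set.
  P3: blocked at fork node U9 ∈ conditioning set.
{U9} contains no descendant of U10 and blocks every backdoor path.
No other singleton works — e.g. {U8} leaves P3 open — so {U9} is the unique smallest valid adjustment set.

{U9}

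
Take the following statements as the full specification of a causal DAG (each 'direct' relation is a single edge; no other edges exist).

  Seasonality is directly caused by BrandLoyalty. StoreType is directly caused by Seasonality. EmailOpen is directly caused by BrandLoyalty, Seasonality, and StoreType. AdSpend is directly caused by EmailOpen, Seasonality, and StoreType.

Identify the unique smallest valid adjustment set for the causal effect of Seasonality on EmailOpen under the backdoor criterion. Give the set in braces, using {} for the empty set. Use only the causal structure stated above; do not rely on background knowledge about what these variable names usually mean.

Variables eligible for adjustment (non-descendants of Seasonality, excluding Seasonality and EmailOpen): {BrandLoyalty}.
Backdoor paths from Seasonality to EmailOpen:
  P1: Seasonality <- BrandLoyalty -> EmailOpen
The empty set is not sufficient: P1 (Seasonality <- BrandLoyalty -> EmailOpen) has no collider blocking it and no conditioned non-collider, so it is open.
Try {BrandLoyalty}:
  P1: blocked at fork node BrandLoyalty ∈ conditioning set.
{BrandLoyalty} contains no descendant of Seasonality and blocks every backdoor path.
{BrandLoyalty} is the unique smallest valid adjustment set.

{BrandLoyalty}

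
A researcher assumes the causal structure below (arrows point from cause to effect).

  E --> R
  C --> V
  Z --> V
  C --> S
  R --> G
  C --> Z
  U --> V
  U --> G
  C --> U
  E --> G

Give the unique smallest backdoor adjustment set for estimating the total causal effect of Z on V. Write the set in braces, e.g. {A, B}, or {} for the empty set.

Variables eligible for adjustment (non-descendants of Z, excluding Z and V): {C, E, G, R, S, U}.
Backdoor paths from Z to V:
  P1: Z <- C -> U -> V
  P2: Z <- C -> V
The empty set is not sufficient: P1 (Z <- C -> U -> V) has no collider blocking it and no conditioned non-collider, so it is open.
Try {C}:
  P1: blocked at fork node C ∈ conditioning set.
  P2: blocked at fork node C ∈ conditioning set.
{C} contains no descendant of Z and blocks every backdoor path.
No other singleton works — e.g. {S} leaves P1 open — so {C} is the unique smallest valid adjustment set.

{C}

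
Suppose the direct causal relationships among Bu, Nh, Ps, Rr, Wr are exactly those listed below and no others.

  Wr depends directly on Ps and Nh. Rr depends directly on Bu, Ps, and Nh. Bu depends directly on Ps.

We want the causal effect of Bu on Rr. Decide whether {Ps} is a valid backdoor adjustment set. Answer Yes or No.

Yes

Backdoor paths from Bu to Rr (paths whose first edge points into Bu):
  P1: Bu <- Ps -> Wr <- Nh -> Rr
  P2: Bu <- Ps -> Rr
Condition 1 (no descendant of Bu in the set): holds — descendants of Bu are {Rr}; none are in {Ps}.
Condition 2 (every backdoor path blocked by {Ps}):
  P1: blocked at fork node Ps ∈ conditioning set.
  P2: blocked at fork node Ps ∈ conditioning set.
{Ps} satisfies the backdoor criterion.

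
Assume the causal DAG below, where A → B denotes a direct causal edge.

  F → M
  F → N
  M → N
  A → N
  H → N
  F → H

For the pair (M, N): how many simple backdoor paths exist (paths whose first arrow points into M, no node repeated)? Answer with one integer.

2

A backdoor path from M to N is any simple undirected path whose first edge points into M (i.e. leaves M via a parent).
Parents of M: {F}.
Enumerating:
  P1: M <- F -> H -> N
  P2: M <- F -> N
That exhausts the simple backdoor paths. Count: 2.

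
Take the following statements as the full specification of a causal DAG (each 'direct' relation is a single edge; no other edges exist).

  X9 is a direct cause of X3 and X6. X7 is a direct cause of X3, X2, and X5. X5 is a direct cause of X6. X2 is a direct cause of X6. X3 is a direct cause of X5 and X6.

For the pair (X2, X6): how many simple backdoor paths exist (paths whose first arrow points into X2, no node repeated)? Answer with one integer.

6

A backdoor path from X2 to X6 is any simple undirected path whose first edge points into X2 (i.e. leaves X2 via a parent).
Parents of X2: {X7}.
Enumerating:
  P1: X2 <- X7 -> X3 <- X9 -> X6
  P2: X2 <- X7 -> X3 -> X5 -> X6
  P3: X2 <- X7 -> X3 -> X6
  P4: X2 <- X7 -> X5 <- X3 <- X9 -> X6
  P5: X2 <- X7 -> X5 <- X3 -> X6
  P6: X2 <- X7 -> X5 -> X6
That exhausts the simple backdoor paths. Count: 6.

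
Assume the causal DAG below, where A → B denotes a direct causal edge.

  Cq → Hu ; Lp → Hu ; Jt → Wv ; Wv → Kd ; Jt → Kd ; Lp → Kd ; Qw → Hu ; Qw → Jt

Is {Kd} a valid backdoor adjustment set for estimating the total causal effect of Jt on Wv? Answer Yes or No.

No

Backdoor paths from Jt to Wv (paths whose first edge points into Jt):
  P1: Jt <- Qw -> Hu <- Lp -> Kd <- Wv
Condition 1 (no descendant of Jt in the set): FAILS — Kd is a descendant of Jt.
Condition 2 (every backdoor path blocked by {Kd}):
  P1: blocked at collider Hu (neither it nor any descendant is in the conditioning set).
{Kd} does not satisfy the backdoor criterion.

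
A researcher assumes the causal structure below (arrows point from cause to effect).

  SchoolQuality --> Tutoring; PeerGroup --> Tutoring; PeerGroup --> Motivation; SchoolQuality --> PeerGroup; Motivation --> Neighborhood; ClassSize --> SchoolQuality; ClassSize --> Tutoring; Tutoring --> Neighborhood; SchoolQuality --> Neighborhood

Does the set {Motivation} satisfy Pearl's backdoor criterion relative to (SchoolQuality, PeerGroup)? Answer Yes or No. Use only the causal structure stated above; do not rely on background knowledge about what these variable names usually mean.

No

Backdoor paths from SchoolQuality to PeerGroup (paths whose first edge points into SchoolQuality):
  P1: SchoolQuality <- ClassSize -> Tutoring <- PeerGroup
  P2: SchoolQuality <- ClassSize -> Tutoring -> Neighborhood <- Motivation <- PeerGroup
Condition 1 (no descendant of SchoolQuality in the set): FAILS — Motivation is a descendant of SchoolQuality.
Condition 2 (every backdoor path blocked by {Motivation}):
  P1: blocked at collider Tutoring (neither it nor any descendant is in the conditioning set).
  P2: blocked at collider Neighborhood (neither it nor any descendant is in the conditioning set).
{Motivation} does not satisfy the backdoor criterion.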